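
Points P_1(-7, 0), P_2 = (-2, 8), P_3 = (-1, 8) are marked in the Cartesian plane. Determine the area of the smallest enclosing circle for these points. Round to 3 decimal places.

Side lengths²: P_1P_2² = 89, P_1P_3² = 100, P_2P_3² = 1.
Since P_1P_3² = 100 ≥ 89 + 1 = 90, the angle opposite P_1P_3 is not acute, so the smallest enclosing circle has P_1P_3 as diameter.
Centre = midpoint of P_1P_3 = (-4, 4), r² = 100/4 = 25.
Area = π·r² = π·25 ≈ 78.540.

78.540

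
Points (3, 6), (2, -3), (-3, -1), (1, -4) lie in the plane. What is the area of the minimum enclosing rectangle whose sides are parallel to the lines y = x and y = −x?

In coordinates u = x + y, v = x − y the rectangle is axis-aligned; the map (x,y)→(u,v) scales areas by 2.
u-values: 9, -1, -4, -3; range = 9 − (-4) = 13.
v-values: -3, 5, -2, 5; range = 5 − (-3) = 8.
Area = (13 × 8) / 2 = 52.

52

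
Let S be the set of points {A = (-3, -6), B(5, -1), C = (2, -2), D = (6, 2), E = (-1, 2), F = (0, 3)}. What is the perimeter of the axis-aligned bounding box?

36

Width = max x − min x = 6 − (-3) = 9.
Height = max y − min y = 3 − (-6) = 9.
Perimeter = 2(9 + 9) = 36.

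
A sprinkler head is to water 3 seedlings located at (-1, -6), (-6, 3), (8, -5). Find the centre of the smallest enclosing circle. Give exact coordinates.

(1, -1)

Call the three points A, B, C in the order given.
Side lengths²: AB² = 106, AC² = 82, BC² = 260.
Since BC² = 260 ≥ 106 + 82 = 188, the angle opposite BC is not acute, so the smallest enclosing circle has BC as diameter.
Centre = midpoint of BC = (1, -1), r² = 260/4 = 65.
Centre = (1, -1).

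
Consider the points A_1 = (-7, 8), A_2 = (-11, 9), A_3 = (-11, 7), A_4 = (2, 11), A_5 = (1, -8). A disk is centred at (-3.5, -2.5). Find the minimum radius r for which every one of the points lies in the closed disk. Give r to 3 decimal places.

14.577

The required radius is the distance from (-3.5, -2.5) to the farthest point.
Squared distances: 122.5, 188.5, 146.5, 212.5, 50.5.
Maximum is 212.5, attained at A_4.
r = √(212.5) ≈ 14.577.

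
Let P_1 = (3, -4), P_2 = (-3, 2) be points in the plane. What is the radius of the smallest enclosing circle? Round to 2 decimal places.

4.24

The smallest circle enclosing two points has them as diameter endpoints.
Centre = midpoint = (0, -1); r² = |P_1P_2|²/4 = 72/4 = 18.
r = √18 ≈ 4.24.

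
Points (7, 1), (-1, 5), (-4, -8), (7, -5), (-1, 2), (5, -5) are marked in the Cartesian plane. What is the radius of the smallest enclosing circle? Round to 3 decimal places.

7.310

A smallest enclosing disk is always determined by at most three of the input points on its boundary.
The minimum enclosing circle is determined by three boundary points: (7, 1), (-1, 5), (-4, -8).
Their circumcentre is (12/29, -63/29) with r² = 44945/841.
The farthest remaining point (7, -5) is at distance² 43205/841 ≤ 44945/841.
r = √(44945/841) ≈ 7.310.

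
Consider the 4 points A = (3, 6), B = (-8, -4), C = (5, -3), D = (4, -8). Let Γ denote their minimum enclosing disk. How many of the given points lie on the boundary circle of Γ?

3

A smallest enclosing disk is always determined by at most three of the input points on its boundary.
The minimum enclosing circle is determined by three boundary points: A, B, D.
Their circumcentre is (-35/82, -105/82) with r² = 217685/3362.
The farthest remaining point C is at distance² 108953/3362 ≤ 217685/3362.
The points at distance exactly r from the centre are A, B, D — 3 points.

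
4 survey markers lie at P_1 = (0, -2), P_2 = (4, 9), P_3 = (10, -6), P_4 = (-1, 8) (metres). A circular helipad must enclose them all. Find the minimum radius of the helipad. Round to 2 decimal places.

8.90

By Welzl's lemma the MEC is supported by two points (diametrically opposite) or three points (on a circumcircle).
The farthest pair is P_3–P_4 with squared distance 317. The circle on this segment as diameter has centre (4.5, 1) and r² = 317/4 = 79.25.
Check P_1: distance² to centre = 29.25 ≤ 79.25, so it lies inside.
All remaining points lie in this disk, and no smaller disk contains both endpoints, so this is the minimum enclosing circle.
r = √(79.25) ≈ 8.90.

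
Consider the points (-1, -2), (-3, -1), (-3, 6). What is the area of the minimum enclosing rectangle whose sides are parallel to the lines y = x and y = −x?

35

In coordinates u = x + y, v = x − y the rectangle is axis-aligned; the map (x,y)→(u,v) scales areas by 2.
u-values: -3, -4, 3; range = 3 − (-4) = 7.
v-values: 1, -2, -9; range = 1 − (-9) = 10.
Area = (7 × 10) / 2 = 35.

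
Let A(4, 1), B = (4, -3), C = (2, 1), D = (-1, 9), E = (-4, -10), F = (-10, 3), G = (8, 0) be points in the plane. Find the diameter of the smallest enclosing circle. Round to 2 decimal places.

A smallest enclosing disk is always determined by at most three of the input points on its boundary.
The minimum enclosing circle is determined by three boundary points: D, E, G.
Their circumcentre is (-18/11, -7/11) with r² = 11285/121.
The farthest remaining point F is at distance² 10064/121 ≤ 11285/121.
Diameter = 2r = 2√(11285/121) ≈ 19.31.

19.31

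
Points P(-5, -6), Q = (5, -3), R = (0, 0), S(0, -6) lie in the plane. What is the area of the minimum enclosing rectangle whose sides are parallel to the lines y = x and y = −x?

52

In coordinates u = x + y, v = x − y the rectangle is axis-aligned; the map (x,y)→(u,v) scales areas by 2.
u-values: -11, 2, 0, -6; range = 2 − (-11) = 13.
v-values: 1, 8, 0, 6; range = 8 − 0 = 8.
Area = (13 × 8) / 2 = 52.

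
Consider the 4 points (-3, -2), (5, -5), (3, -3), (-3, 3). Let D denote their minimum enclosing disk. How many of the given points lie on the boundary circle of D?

2

By Welzl's lemma the MEC is supported by two points (diametrically opposite) or three points (on a circumcircle).
The farthest pair is (5, -5)–(-3, 3) with squared distance 128. The circle on this segment as diameter has centre (1, -1) and r² = 128/4 = 32.
Check (-3, -2): distance² to centre = 17 ≤ 32, so it lies inside.
All remaining points lie in this disk, and no smaller disk contains both endpoints, so this is the minimum enclosing circle.
The points at distance exactly r from the centre are (5, -5), (-3, 3) — 2 points.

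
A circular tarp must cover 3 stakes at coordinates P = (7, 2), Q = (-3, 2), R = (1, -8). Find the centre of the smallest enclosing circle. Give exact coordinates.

(2, -1.8)

Side lengths²: PQ² = 100, PR² = 136, QR² = 116.
Since PR² = 136 < 116 + 100 = 216, the triangle is acute, so the smallest enclosing circle is the circumcircle.
Circumcentre = (2, -1.8), r² = 39.44.
Centre = (2, -1.8).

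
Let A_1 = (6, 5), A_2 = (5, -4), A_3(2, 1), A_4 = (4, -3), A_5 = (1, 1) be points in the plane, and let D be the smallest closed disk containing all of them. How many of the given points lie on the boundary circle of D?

3

A smallest enclosing disk is always determined by at most three of the input points on its boundary.
The farthest pair is A_1–A_2 with squared distance 82. The circle on this segment as diameter has centre (5.5, 0.5) and r² = 82/4 = 20.5.
Check A_3: distance² to centre = 12.5 ≤ 20.5, so it lies inside.
All remaining points lie in this disk, and no smaller disk contains both endpoints, so this is the minimum enclosing circle.
The points at distance exactly r from the centre are A_1, A_2, A_5 — 3 points.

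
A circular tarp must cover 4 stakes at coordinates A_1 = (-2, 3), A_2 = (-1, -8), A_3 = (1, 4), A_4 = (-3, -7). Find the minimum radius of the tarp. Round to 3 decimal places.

The farthest pair is A_2–A_3 with squared distance 148. The circle on this segment as diameter has centre (0, -2) and r² = 148/4 = 37.
Check A_1: distance² to centre = 29 ≤ 37, so it lies inside.
All remaining points lie in this disk, and no smaller disk contains both endpoints, so this is the minimum enclosing circle.
r = √37 ≈ 6.083.

6.083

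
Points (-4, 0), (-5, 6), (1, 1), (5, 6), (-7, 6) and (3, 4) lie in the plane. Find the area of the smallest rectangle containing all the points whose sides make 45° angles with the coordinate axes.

In coordinates u = x + y, v = x − y the rectangle is axis-aligned; the map (x,y)→(u,v) scales areas by 2.
u-values: -4, 1, 2, 11, -1, 7; range = 11 − (-4) = 15.
v-values: -4, -11, 0, -1, -13, -1; range = 0 − (-13) = 13.
Area = (15 × 13) / 2 = 97.5.

97.5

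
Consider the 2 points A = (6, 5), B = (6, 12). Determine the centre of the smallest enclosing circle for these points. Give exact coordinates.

The smallest circle enclosing two points has them as diameter endpoints.
Centre = midpoint = (6, 8.5); r² = |AB|²/4 = 49/4 = 12.25.
Centre = (6, 8.5).

(6, 8.5)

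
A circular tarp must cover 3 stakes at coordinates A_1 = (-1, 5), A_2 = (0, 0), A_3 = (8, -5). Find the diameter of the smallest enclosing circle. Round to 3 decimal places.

13.454

Side lengths²: A_1A_2² = 26, A_1A_3² = 181, A_2A_3² = 89.
Since A_1A_3² = 181 ≥ 89 + 26 = 115, the angle opposite A_1A_3 is not acute, so the smallest enclosing circle has A_1A_3 as diameter.
Centre = midpoint of A_1A_3 = (3.5, 0), r² = 181/4 = 45.25.
Diameter = 2r = 2√(45.25) ≈ 13.454.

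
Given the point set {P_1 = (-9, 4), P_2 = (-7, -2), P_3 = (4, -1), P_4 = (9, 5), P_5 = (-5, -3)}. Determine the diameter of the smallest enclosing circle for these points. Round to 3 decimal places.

A smallest enclosing disk is always determined by at most three of the input points on its boundary.
The minimum enclosing circle is determined by three boundary points: P_1, P_2, P_4.
Their circumcentre is (1/22, 81/22) with r² = 19825/242.
The farthest remaining point P_5 is at distance² 16965/242 ≤ 19825/242.
Diameter = 2r = 2√(19825/242) ≈ 18.102.

18.102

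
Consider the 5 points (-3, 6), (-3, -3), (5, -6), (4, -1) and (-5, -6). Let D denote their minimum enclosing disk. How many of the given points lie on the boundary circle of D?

3

The minimum enclosing circle of a finite set is fixed by two of the points (as a diameter) or three (as a circumcircle).
The minimum enclosing circle is determined by three boundary points: (-3, 6), (5, -6), (-5, -6).
Their circumcentre is (0, -2/3) with r² = 481/9.
The farthest remaining point (4, -1) is at distance² 145/9 ≤ 481/9.
The points at distance exactly r from the centre are (-3, 6), (5, -6), (-5, -6) — 3 points.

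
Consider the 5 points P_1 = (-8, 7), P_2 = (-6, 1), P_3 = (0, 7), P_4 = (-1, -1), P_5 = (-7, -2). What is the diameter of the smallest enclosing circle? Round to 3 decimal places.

A smallest enclosing disk is always determined by at most three of the input points on its boundary.
The minimum enclosing circle is determined by three boundary points: P_1, P_3, P_5.
Their circumcentre is (-4, 26/9) with r² = 2665/81.
The farthest remaining point P_4 is at distance² 1954/81 ≤ 2665/81.
Diameter = 2r = 2√(2665/81) ≈ 11.472.

11.472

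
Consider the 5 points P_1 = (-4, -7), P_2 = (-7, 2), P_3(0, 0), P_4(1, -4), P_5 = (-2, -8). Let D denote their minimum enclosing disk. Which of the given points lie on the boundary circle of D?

The minimum enclosing circle of a finite set is fixed by two of the points (as a diameter) or three (as a circumcircle).
The farthest pair is P_2–P_5 with squared distance 125. The circle on this segment as diameter has centre (-4.5, -3) and r² = 125/4 = 31.25.
Check P_1: distance² to centre = 16.25 ≤ 31.25, so it lies inside.
All remaining points lie in this disk, and no smaller disk contains both endpoints, so this is the minimum enclosing circle.
The points at distance exactly r from the centre are P_2, P_4, P_5 — 3 points.

P_2, P_4, P_5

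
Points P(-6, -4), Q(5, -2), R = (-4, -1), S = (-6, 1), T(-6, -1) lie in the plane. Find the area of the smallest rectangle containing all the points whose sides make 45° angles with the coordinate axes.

In coordinates u = x + y, v = x − y the rectangle is axis-aligned; the map (x,y)→(u,v) scales areas by 2.
u-values: -10, 3, -5, -5, -7; range = 3 − (-10) = 13.
v-values: -2, 7, -3, -7, -5; range = 7 − (-7) = 14.
Area = (13 × 14) / 2 = 91.

91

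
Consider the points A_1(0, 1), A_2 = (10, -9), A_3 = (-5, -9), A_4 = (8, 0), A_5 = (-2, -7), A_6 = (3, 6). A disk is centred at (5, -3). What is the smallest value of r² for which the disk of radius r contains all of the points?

The required radius is the distance from (5, -3) to the farthest point.
Squared distances: 41, 61, 136, 18, 65, 85.
Maximum is 136, attained at A_3.

136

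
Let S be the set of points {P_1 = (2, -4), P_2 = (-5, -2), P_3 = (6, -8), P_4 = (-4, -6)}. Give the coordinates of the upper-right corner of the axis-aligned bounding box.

x-range [-5, 6], y-range [-8, -2].
The upper-right corner is (6, -2).

(6, -2)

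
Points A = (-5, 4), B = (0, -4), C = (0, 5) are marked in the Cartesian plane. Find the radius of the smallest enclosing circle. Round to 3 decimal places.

4.810

Side lengths²: AB² = 89, AC² = 26, BC² = 81.
Since AB² = 89 < 81 + 26 = 107, the triangle is acute, so the smallest enclosing circle is the circumcircle.
Circumcentre = (-1.7, 0.5), r² = 23.14.
r = √(23.14) ≈ 4.810.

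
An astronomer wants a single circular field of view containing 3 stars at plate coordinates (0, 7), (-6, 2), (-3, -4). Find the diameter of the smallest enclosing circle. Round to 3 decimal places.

Call the three points A, B, C in the order given.
Side lengths²: AB² = 61, AC² = 130, BC² = 45.
Since AC² = 130 ≥ 61 + 45 = 106, the angle opposite AC is not acute, so the smallest enclosing circle has AC as diameter.
Centre = midpoint of AC = (-1.5, 1.5), r² = 130/4 = 32.5.
Diameter = 2r = 2√(32.5) ≈ 11.402.

11.402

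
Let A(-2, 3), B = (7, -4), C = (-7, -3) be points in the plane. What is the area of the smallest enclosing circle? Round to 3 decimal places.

154.723

Side lengths²: AB² = 130, AC² = 61, BC² = 197.
Since BC² = 197 ≥ 130 + 61 = 191, the angle opposite BC is not acute, so the smallest enclosing circle has BC as diameter.
Centre = midpoint of BC = (0, -3.5), r² = 197/4 = 49.25.
Area = π·r² = π·49.25 ≈ 154.723.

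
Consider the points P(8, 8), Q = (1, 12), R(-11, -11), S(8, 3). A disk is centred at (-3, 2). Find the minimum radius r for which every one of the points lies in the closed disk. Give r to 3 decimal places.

The required radius is the distance from (-3, 2) to the farthest point.
Squared distances: 157, 116, 233, 122.
Maximum is 233, attained at R.
r = √233 ≈ 15.264.

15.264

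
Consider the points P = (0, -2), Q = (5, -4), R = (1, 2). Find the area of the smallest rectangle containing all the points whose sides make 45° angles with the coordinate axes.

In coordinates u = x + y, v = x − y the rectangle is axis-aligned; the map (x,y)→(u,v) scales areas by 2.
u-values: -2, 1, 3; range = 3 − (-2) = 5.
v-values: 2, 9, -1; range = 9 − (-1) = 10.
Area = (5 × 10) / 2 = 25.

25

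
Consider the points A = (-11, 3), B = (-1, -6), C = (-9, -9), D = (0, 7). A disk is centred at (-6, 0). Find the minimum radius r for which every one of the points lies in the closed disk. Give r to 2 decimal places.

9.49

The required radius is the distance from (-6, 0) to the farthest point.
Squared distances: 34, 61, 90, 85.
Maximum is 90, attained at C.
r = √90 ≈ 9.49.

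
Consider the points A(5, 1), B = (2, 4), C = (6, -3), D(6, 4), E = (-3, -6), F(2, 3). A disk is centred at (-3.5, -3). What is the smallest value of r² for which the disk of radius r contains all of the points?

The required radius is the distance from (-3.5, -3) to the farthest point.
Squared distances: 88.25, 79.25, 90.25, 139.25, 9.25, 66.25.
Maximum is 139.25, attained at D.

139.25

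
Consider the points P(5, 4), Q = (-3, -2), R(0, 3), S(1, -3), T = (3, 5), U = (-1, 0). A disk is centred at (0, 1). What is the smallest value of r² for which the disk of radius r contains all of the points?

The required radius is the distance from (0, 1) to the farthest point.
Squared distances: 34, 18, 4, 17, 25, 2.
Maximum is 34, attained at P.

34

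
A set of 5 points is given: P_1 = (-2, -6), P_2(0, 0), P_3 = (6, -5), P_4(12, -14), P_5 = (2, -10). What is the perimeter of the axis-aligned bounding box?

56

Width = max x − min x = 12 − (-2) = 14.
Height = max y − min y = 0 − (-14) = 14.
Perimeter = 2(14 + 14) = 56.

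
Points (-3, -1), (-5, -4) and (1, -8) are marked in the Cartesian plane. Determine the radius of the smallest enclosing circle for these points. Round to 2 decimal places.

4.03

Call the three points A, B, C in the order given.
Side lengths²: AB² = 13, AC² = 65, BC² = 52.
Since AC² = 65 ≥ 52 + 13 = 65, the angle opposite AC is not acute, so the smallest enclosing circle has AC as diameter.
Centre = midpoint of AC = (-1, -4.5), r² = 65/4 = 16.25.
r = √(16.25) ≈ 4.03.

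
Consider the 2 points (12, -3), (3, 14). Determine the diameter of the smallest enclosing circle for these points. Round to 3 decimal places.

19.235

The smallest circle enclosing two points has them as diameter endpoints.
Centre = midpoint = (7.5, 5.5); r² = |(12, -3)−(3, 14)|²/4 = 370/4 = 92.5.
Diameter = 2r = 2√(92.5) ≈ 19.235.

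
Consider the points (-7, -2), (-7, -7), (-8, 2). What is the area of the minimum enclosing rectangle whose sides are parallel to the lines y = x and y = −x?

40

In coordinates u = x + y, v = x − y the rectangle is axis-aligned; the map (x,y)→(u,v) scales areas by 2.
u-values: -9, -14, -6; range = -6 − (-14) = 8.
v-values: -5, 0, -10; range = 0 − (-10) = 10.
Area = (8 × 10) / 2 = 40.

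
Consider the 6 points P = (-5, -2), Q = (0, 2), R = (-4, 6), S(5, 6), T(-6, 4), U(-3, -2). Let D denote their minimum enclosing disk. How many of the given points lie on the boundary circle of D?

The farthest pair is P–S with squared distance 164. The circle on this segment as diameter has centre (0, 2) and r² = 164/4 = 41.
Check Q: distance² to centre = 0 ≤ 41, so it lies inside.
All remaining points lie in this disk, and no smaller disk contains both endpoints, so this is the minimum enclosing circle.
The points at distance exactly r from the centre are P, S — 2 points.

2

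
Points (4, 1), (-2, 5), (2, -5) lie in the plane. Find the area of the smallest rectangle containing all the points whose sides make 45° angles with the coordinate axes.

56

In coordinates u = x + y, v = x − y the rectangle is axis-aligned; the map (x,y)→(u,v) scales areas by 2.
u-values: 5, 3, -3; range = 5 − (-3) = 8.
v-values: 3, -7, 7; range = 7 − (-7) = 14.
Area = (8 × 14) / 2 = 56.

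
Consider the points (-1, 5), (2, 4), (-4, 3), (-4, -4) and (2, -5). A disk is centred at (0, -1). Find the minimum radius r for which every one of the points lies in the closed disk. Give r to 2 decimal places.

6.08

The required radius is the distance from (0, -1) to the farthest point.
Squared distances: 37, 29, 32, 25, 20.
Maximum is 37, attained at (-1, 5).
r = √37 ≈ 6.08.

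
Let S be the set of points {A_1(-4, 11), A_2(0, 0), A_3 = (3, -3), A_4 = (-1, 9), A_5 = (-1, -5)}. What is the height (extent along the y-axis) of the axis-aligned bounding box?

16

max y = 11, min y = -5, so height = 16.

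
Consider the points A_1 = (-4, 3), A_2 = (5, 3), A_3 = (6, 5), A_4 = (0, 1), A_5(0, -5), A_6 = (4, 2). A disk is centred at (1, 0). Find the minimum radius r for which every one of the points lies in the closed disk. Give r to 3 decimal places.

7.071

The required radius is the distance from (1, 0) to the farthest point.
Squared distances: 34, 25, 50, 2, 26, 13.
Maximum is 50, attained at A_3.
r = √50 ≈ 7.071.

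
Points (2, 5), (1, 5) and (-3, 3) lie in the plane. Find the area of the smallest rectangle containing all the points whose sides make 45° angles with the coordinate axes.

In coordinates u = x + y, v = x − y the rectangle is axis-aligned; the map (x,y)→(u,v) scales areas by 2.
u-values: 7, 6, 0; range = 7 − 0 = 7.
v-values: -3, -4, -6; range = -3 − (-6) = 3.
Area = (7 × 3) / 2 = 10.5.

10.5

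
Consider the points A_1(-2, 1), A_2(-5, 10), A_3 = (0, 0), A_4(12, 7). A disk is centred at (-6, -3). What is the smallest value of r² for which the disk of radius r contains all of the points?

The required radius is the distance from (-6, -3) to the farthest point.
Squared distances: 32, 170, 45, 424.
Maximum is 424, attained at A_4.

424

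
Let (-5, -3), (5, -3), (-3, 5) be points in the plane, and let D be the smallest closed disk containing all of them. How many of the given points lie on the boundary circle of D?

3

Call the three points A, B, C in the order given.
Side lengths²: AB² = 100, AC² = 68, BC² = 128.
Since BC² = 128 < 100 + 68 = 168, the triangle is acute, so the smallest enclosing circle is the circumcircle.
Circumcentre = (0, 0), r² = 34.
The points at distance exactly r from the centre are (-5, -3), (5, -3), (-3, 5) — 3 points.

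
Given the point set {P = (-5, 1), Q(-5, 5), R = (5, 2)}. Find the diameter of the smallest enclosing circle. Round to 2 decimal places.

10.49

Side lengths²: PQ² = 16, PR² = 101, QR² = 109.
Since QR² = 109 < 101 + 16 = 117, the triangle is acute, so the smallest enclosing circle is the circumcircle.
Circumcentre = (-0.15, 3), r² = 27.5225.
Diameter = 2r = 2√(27.5225) ≈ 10.49.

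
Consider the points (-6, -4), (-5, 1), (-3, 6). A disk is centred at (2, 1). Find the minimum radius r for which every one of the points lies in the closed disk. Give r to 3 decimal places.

The required radius is the distance from (2, 1) to the farthest point.
Squared distances: 89, 49, 50.
Maximum is 89, attained at (-6, -4).
r = √89 ≈ 9.434.

9.434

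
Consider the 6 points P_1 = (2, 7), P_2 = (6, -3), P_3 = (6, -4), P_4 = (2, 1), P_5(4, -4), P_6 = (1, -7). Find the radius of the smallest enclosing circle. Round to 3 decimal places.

7.018

A smallest enclosing disk is always determined by at most three of the input points on its boundary.
The farthest pair is P_1–P_6 with squared distance 197. The circle on this segment as diameter has centre (1.5, 0) and r² = 197/4 = 49.25.
Check P_2: distance² to centre = 29.25 ≤ 49.25, so it lies inside.
All remaining points lie in this disk, and no smaller disk contains both endpoints, so this is the minimum enclosing circle.
r = √(49.25) ≈ 7.018.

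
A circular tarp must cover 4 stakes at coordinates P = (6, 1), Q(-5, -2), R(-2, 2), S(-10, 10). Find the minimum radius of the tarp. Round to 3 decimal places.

9.179

The minimum enclosing circle of a finite set is fixed by two of the points (as a diameter) or three (as a circumcircle).
The farthest pair is P–S with squared distance 337. The circle on this segment as diameter has centre (-2, 5.5) and r² = 337/4 = 84.25.
Check Q: distance² to centre = 65.25 ≤ 84.25, so it lies inside.
All remaining points lie in this disk, and no smaller disk contains both endpoints, so this is the minimum enclosing circle.
r = √(84.25) ≈ 9.179.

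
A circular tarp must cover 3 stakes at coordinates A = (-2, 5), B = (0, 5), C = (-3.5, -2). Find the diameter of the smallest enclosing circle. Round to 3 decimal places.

7.826

Side lengths²: AB² = 4, AC² = 51.25, BC² = 61.25.
Since BC² = 61.25 ≥ 51.25 + 4 = 55.25, the angle opposite BC is not acute, so the smallest enclosing circle has BC as diameter.
Centre = midpoint of BC = (-1.75, 1.5), r² = 61.25/4 = 15.3125.
Diameter = 2r = 2√(15.3125) ≈ 7.826.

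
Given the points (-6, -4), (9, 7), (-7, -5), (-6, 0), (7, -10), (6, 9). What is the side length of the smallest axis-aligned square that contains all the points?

19

The bounding box has width 16 and height 19.
An axis-aligned square enclosing the set must have side ≥ max(width, height).
So the minimum side is max(16, 19) = 19.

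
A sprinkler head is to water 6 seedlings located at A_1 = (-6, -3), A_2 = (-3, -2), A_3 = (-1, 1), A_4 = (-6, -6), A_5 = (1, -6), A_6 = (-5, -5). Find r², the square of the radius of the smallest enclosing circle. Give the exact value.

By Welzl's lemma the MEC is supported by two points (diametrically opposite) or three points (on a circumcircle).
The minimum enclosing circle is determined by three boundary points: A_3, A_4, A_5.
Their circumcentre is (-2.5, -45/14) with r² = 1961/98.
The farthest remaining point A_1 is at distance² 1205/98 ≤ 1961/98.

1961/98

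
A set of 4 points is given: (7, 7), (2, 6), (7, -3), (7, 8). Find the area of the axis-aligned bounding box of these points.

x ranges over [2, 7], width 5.
y ranges over [-3, 8], height 11.
Area = 5 × 11 = 55.

55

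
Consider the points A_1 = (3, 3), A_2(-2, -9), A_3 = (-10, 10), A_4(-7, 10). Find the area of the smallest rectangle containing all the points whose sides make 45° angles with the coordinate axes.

In coordinates u = x + y, v = x − y the rectangle is axis-aligned; the map (x,y)→(u,v) scales areas by 2.
u-values: 6, -11, 0, 3; range = 6 − (-11) = 17.
v-values: 0, 7, -20, -17; range = 7 − (-20) = 27.
Area = (17 × 27) / 2 = 229.5.

229.5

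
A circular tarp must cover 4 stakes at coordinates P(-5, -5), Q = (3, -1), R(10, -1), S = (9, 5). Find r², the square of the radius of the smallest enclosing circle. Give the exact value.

The farthest pair is P–S with squared distance 296. The circle on this segment as diameter has centre (2, 0) and r² = 296/4 = 74.
Check Q: distance² to centre = 2 ≤ 74, so it lies inside.
All remaining points lie in this disk, and no smaller disk contains both endpoints, so this is the minimum enclosing circle.

74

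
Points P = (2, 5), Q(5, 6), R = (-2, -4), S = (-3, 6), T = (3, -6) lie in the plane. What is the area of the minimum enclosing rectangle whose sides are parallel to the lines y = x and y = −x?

153

In coordinates u = x + y, v = x − y the rectangle is axis-aligned; the map (x,y)→(u,v) scales areas by 2.
u-values: 7, 11, -6, 3, -3; range = 11 − (-6) = 17.
v-values: -3, -1, 2, -9, 9; range = 9 − (-9) = 18.
Area = (17 × 18) / 2 = 153.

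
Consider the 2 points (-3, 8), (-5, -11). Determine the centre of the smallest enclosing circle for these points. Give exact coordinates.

(-4, -1.5)

The smallest circle enclosing two points has them as diameter endpoints.
Centre = midpoint = (-4, -1.5); r² = |(-3, 8)−(-5, -11)|²/4 = 365/4 = 91.25.
Centre = (-4, -1.5).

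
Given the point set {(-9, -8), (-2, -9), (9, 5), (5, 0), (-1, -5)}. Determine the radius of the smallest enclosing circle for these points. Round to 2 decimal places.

11.10

A smallest enclosing disk is always determined by at most three of the input points on its boundary.
The farthest pair is (-9, -8)–(9, 5) with squared distance 493. The circle on this segment as diameter has centre (0, -1.5) and r² = 493/4 = 123.25.
Check (-2, -9): distance² to centre = 60.25 ≤ 123.25, so it lies inside.
All remaining points lie in this disk, and no smaller disk contains both endpoints, so this is the minimum enclosing circle.
r = √(123.25) ≈ 11.10.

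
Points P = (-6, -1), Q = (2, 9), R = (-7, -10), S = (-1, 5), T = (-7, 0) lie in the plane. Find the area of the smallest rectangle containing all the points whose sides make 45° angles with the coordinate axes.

In coordinates u = x + y, v = x − y the rectangle is axis-aligned; the map (x,y)→(u,v) scales areas by 2.
u-values: -7, 11, -17, 4, -7; range = 11 − (-17) = 28.
v-values: -5, -7, 3, -6, -7; range = 3 − (-7) = 10.
Area = (28 × 10) / 2 = 140.

140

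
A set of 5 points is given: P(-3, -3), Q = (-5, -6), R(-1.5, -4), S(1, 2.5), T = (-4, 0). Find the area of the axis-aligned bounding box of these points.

x ranges over [-5, 1], width 6.
y ranges over [-6, 2.5], height 8.5.
Area = 6 × 8.5 = 51.

51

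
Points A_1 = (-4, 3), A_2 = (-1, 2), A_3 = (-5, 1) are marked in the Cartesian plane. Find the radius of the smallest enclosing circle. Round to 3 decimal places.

Side lengths²: A_1A_2² = 10, A_1A_3² = 5, A_2A_3² = 17.
Since A_2A_3² = 17 ≥ 10 + 5 = 15, the angle opposite A_2A_3 is not acute, so the smallest enclosing circle has A_2A_3 as diameter.
Centre = midpoint of A_2A_3 = (-3, 1.5), r² = 17/4 = 4.25.
r = √(4.25) ≈ 2.062.

2.062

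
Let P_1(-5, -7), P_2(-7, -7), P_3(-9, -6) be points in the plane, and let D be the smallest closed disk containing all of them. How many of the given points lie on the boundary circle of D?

Side lengths²: P_1P_2² = 4, P_1P_3² = 17, P_2P_3² = 5.
Since P_1P_3² = 17 ≥ 5 + 4 = 9, the angle opposite P_1P_3 is not acute, so the smallest enclosing circle has P_1P_3 as diameter.
Centre = midpoint of P_1P_3 = (-7, -6.5), r² = 17/4 = 4.25.
The points at distance exactly r from the centre are P_1, P_3 — 2 points.

2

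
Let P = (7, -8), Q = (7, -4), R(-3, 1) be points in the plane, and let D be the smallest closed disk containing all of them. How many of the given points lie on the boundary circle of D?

2

Side lengths²: PQ² = 16, PR² = 181, QR² = 125.
Since PR² = 181 ≥ 125 + 16 = 141, the angle opposite PR is not acute, so the smallest enclosing circle has PR as diameter.
Centre = midpoint of PR = (2, -3.5), r² = 181/4 = 45.25.
The points at distance exactly r from the centre are P, R — 2 points.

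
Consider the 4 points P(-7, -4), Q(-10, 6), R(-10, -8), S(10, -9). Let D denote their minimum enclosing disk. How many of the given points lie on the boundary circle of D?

2

The farthest pair is Q–S with squared distance 625. The circle on this segment as diameter has centre (0, -1.5) and r² = 625/4 = 156.25.
Check P: distance² to centre = 55.25 ≤ 156.25, so it lies inside.
All remaining points lie in this disk, and no smaller disk contains both endpoints, so this is the minimum enclosing circle.
The points at distance exactly r from the centre are Q, S — 2 points.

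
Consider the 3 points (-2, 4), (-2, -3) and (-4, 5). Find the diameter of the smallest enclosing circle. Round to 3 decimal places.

8.246

Call the three points A, B, C in the order given.
Side lengths²: AB² = 49, AC² = 5, BC² = 68.
Since BC² = 68 ≥ 49 + 5 = 54, the angle opposite BC is not acute, so the smallest enclosing circle has BC as diameter.
Centre = midpoint of BC = (-3, 1), r² = 68/4 = 17.
Diameter = 2r = 2√17 ≈ 8.246.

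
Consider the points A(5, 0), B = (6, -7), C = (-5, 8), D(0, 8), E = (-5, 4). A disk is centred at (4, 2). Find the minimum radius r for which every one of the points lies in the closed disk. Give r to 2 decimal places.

10.82

The required radius is the distance from (4, 2) to the farthest point.
Squared distances: 5, 85, 117, 52, 85.
Maximum is 117, attained at C.
r = √117 ≈ 10.82.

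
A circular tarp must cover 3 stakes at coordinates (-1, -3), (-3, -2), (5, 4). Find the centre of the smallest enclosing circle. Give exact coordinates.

Call the three points A, B, C in the order given.
Side lengths²: AB² = 5, AC² = 85, BC² = 100.
Since BC² = 100 ≥ 85 + 5 = 90, the angle opposite BC is not acute, so the smallest enclosing circle has BC as diameter.
Centre = midpoint of BC = (1, 1), r² = 100/4 = 25.
Centre = (1, 1).

(1, 1)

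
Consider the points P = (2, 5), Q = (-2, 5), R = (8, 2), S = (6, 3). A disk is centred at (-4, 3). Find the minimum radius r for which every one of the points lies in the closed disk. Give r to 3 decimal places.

12.042

The required radius is the distance from (-4, 3) to the farthest point.
Squared distances: 40, 8, 145, 100.
Maximum is 145, attained at R.
r = √145 ≈ 12.042.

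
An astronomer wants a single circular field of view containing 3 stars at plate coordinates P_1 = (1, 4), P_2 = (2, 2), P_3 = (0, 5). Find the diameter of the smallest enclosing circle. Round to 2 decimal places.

3.61

Side lengths²: P_1P_2² = 5, P_1P_3² = 2, P_2P_3² = 13.
Since P_2P_3² = 13 ≥ 5 + 2 = 7, the angle opposite P_2P_3 is not acute, so the smallest enclosing circle has P_2P_3 as diameter.
Centre = midpoint of P_2P_3 = (1, 3.5), r² = 13/4 = 3.25.
Diameter = 2r = 2√(3.25) ≈ 3.61.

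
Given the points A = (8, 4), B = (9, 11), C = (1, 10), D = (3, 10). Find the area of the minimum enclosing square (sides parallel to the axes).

The bounding box has width 8 and height 7.
An axis-aligned square enclosing the set must have side ≥ max(width, height).
So the minimum side is max(8, 7) = 8.
Area = 8² = 64.

64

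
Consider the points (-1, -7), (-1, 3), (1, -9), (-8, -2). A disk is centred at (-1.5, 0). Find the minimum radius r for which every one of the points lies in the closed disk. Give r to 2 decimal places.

9.34

The required radius is the distance from (-1.5, 0) to the farthest point.
Squared distances: 49.25, 9.25, 87.25, 46.25.
Maximum is 87.25, attained at (1, -9).
r = √(87.25) ≈ 9.34.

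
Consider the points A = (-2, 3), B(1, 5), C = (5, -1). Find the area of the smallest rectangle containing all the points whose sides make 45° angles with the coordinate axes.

In coordinates u = x + y, v = x − y the rectangle is axis-aligned; the map (x,y)→(u,v) scales areas by 2.
u-values: 1, 6, 4; range = 6 − 1 = 5.
v-values: -5, -4, 6; range = 6 − (-5) = 11.
Area = (5 × 11) / 2 = 27.5.

27.5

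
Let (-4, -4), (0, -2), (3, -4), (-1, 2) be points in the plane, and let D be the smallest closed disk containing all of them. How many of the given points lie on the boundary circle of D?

The minimum enclosing circle is determined by three boundary points: (-4, -4), (3, -4), (-1, 2).
Their circumcentre is (-0.5, -2) with r² = 16.25.
The farthest remaining point (0, -2) is at distance² 0.25 ≤ 16.25.
The points at distance exactly r from the centre are (-4, -4), (3, -4), (-1, 2) — 3 points.

3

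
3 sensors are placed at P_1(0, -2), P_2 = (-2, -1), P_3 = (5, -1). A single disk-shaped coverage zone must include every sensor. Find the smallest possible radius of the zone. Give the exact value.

3.5

Side lengths²: P_1P_2² = 5, P_1P_3² = 26, P_2P_3² = 49.
Since P_2P_3² = 49 ≥ 26 + 5 = 31, the angle opposite P_2P_3 is not acute, so the smallest enclosing circle has P_2P_3 as diameter.
Centre = midpoint of P_2P_3 = (1.5, -1), r² = 49/4 = 12.25.
r = √(12.25) = 3.5.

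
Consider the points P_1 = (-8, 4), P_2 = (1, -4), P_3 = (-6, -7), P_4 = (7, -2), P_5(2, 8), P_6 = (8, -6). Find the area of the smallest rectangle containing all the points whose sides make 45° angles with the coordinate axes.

299

In coordinates u = x + y, v = x − y the rectangle is axis-aligned; the map (x,y)→(u,v) scales areas by 2.
u-values: -4, -3, -13, 5, 10, 2; range = 10 − (-13) = 23.
v-values: -12, 5, 1, 9, -6, 14; range = 14 − (-12) = 26.
Area = (23 × 26) / 2 = 299.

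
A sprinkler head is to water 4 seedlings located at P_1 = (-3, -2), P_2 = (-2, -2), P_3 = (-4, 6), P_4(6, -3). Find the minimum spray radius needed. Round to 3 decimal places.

6.727

The farthest pair is P_3–P_4 with squared distance 181. The circle on this segment as diameter has centre (1, 1.5) and r² = 181/4 = 45.25.
Check P_1: distance² to centre = 28.25 ≤ 45.25, so it lies inside.
All remaining points lie in this disk, and no smaller disk contains both endpoints, so this is the minimum enclosing circle.
r = √(45.25) ≈ 6.727.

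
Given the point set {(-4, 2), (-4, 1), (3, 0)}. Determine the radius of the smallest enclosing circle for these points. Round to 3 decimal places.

Call the three points A, B, C in the order given.
Side lengths²: AB² = 1, AC² = 53, BC² = 50.
Since AC² = 53 ≥ 50 + 1 = 51, the angle opposite AC is not acute, so the smallest enclosing circle has AC as diameter.
Centre = midpoint of AC = (-0.5, 1), r² = 53/4 = 13.25.
r = √(13.25) ≈ 3.640.

3.640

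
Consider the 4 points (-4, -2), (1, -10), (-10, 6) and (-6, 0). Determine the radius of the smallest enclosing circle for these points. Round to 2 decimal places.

9.71

The minimum enclosing circle of a finite set is fixed by two of the points (as a diameter) or three (as a circumcircle).
The farthest pair is (1, -10)–(-10, 6) with squared distance 377. The circle on this segment as diameter has centre (-4.5, -2) and r² = 377/4 = 94.25.
Check (-4, -2): distance² to centre = 0.25 ≤ 94.25, so it lies inside.
All remaining points lie in this disk, and no smaller disk contains both endpoints, so this is the minimum enclosing circle.
r = √(94.25) ≈ 9.71.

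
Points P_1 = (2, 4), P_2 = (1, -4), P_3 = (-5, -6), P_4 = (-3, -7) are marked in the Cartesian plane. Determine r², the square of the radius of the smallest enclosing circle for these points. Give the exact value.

54385/1458

The minimum enclosing circle is determined by three boundary points: P_1, P_3, P_4.
Their circumcentre is (-71/54, -61/54) with r² = 54385/1458.
The farthest remaining point P_2 is at distance² 19825/1458 ≤ 54385/1458.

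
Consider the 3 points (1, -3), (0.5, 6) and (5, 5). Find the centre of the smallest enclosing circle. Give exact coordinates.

Call the three points A, B, C in the order given.
Side lengths²: AB² = 81.25, AC² = 80, BC² = 21.25.
Since AB² = 81.25 < 80 + 21.25 = 101.25, the triangle is acute, so the smallest enclosing circle is the circumcircle.
Circumcentre = (1.875, 1.5625), r² = 21.58203125.
Centre = (1.875, 1.5625).

(1.875, 1.5625)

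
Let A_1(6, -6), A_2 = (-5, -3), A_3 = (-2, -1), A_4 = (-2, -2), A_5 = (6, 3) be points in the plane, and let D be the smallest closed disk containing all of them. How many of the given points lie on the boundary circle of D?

The minimum enclosing circle of a finite set is fixed by two of the points (as a diameter) or three (as a circumcircle).
The minimum enclosing circle is determined by three boundary points: A_1, A_2, A_5.
Their circumcentre is (29/22, -1.5) with r² = 10205/242.
The farthest remaining point A_3 is at distance² 2725/242 ≤ 10205/242.
The points at distance exactly r from the centre are A_1, A_2, A_5 — 3 points.

3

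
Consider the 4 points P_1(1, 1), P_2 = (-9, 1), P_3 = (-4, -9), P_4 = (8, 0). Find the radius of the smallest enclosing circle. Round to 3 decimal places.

The minimum enclosing circle of a finite set is fixed by two of the points (as a diameter) or three (as a circumcircle).
The minimum enclosing circle is determined by three boundary points: P_2, P_3, P_4.
Their circumcentre is (-13/22, -23/22) with r² = 18125/242.
The farthest remaining point P_1 is at distance² 1625/242 ≤ 18125/242.
r = √(18125/242) ≈ 8.654.

8.654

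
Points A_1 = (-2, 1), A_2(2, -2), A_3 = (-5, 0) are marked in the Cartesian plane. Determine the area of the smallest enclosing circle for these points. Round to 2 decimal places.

41.63

Side lengths²: A_1A_2² = 25, A_1A_3² = 10, A_2A_3² = 53.
Since A_2A_3² = 53 ≥ 25 + 10 = 35, the angle opposite A_2A_3 is not acute, so the smallest enclosing circle has A_2A_3 as diameter.
Centre = midpoint of A_2A_3 = (-1.5, -1), r² = 53/4 = 13.25.
Area = π·r² = π·13.25 ≈ 41.63.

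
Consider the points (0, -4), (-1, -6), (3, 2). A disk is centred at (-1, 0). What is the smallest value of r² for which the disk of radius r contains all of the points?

The required radius is the distance from (-1, 0) to the farthest point.
Squared distances: 17, 36, 20.
Maximum is 36, attained at (-1, -6).

36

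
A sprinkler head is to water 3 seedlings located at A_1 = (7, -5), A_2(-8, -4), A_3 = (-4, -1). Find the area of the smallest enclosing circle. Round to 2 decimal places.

Side lengths²: A_1A_2² = 226, A_1A_3² = 137, A_2A_3² = 25.
Since A_1A_2² = 226 ≥ 137 + 25 = 162, the angle opposite A_1A_2 is not acute, so the smallest enclosing circle has A_1A_2 as diameter.
Centre = midpoint of A_1A_2 = (-0.5, -4.5), r² = 226/4 = 56.5.
Area = π·r² = π·56.5 ≈ 177.50.

177.50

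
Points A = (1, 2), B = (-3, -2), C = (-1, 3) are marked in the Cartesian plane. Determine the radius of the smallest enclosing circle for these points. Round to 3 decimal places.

Side lengths²: AB² = 32, AC² = 5, BC² = 29.
Since AB² = 32 < 29 + 5 = 34, the triangle is acute, so the smallest enclosing circle is the circumcircle.
Circumcentre = (-7/6, 1/6), r² = 145/18.
r = √(145/18) ≈ 2.838.

2.838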